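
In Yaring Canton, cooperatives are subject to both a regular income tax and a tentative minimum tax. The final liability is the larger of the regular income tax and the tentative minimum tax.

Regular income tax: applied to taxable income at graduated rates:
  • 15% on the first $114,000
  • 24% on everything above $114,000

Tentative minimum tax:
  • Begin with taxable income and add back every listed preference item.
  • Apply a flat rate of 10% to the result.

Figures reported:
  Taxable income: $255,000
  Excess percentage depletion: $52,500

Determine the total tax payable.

Tentative minimum tax:
  Adjusted income: $255,000 + $52,500 = $307,500
  $307,500 × 10% = $30,750

Regular income tax:
  $114,000 × 15% = $17,100
  $141,000 × 24% = $33,840
  → $50,940

$50,940 > $30,750, so the regular income tax governs.

$50,940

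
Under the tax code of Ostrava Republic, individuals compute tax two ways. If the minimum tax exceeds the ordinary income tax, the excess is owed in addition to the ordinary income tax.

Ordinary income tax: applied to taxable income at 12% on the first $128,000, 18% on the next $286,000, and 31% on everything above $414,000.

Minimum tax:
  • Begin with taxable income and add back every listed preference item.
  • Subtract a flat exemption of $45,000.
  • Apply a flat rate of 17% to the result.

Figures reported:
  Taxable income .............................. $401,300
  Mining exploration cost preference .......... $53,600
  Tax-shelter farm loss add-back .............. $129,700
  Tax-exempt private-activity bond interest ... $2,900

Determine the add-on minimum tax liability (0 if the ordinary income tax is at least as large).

$27,671

Minimum tax:
  Adjusted income: $401,300 + $53,600 + $129,700 + $2,900 = $587,500
  Less exemption $45,000 → base $542,500
  $542,500 × 17% = $92,225

Ordinary income tax:
  $128,000 × 12% = $15,360
  $273,300 × 18% = $49,194
  → $64,554

Excess of minimum tax over ordinary income tax: $92,225 − $64,554 = $27,671.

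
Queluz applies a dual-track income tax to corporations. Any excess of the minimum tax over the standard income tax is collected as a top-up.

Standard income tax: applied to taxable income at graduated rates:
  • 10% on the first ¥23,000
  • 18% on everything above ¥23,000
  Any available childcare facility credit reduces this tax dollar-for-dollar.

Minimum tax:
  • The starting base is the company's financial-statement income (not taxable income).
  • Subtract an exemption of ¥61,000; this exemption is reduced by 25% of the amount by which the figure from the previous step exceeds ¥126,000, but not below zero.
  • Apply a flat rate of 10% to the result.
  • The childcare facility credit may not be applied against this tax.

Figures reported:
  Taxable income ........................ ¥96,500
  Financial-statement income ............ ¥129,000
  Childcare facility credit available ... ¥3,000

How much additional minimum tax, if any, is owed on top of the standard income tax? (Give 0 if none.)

¥0

Minimum tax:
  Base (financial-statement income): ¥129,000
  Exemption: ¥61,000 − 25% × (¥129,000 − ¥126,000) = ¥61,000 − ¥750 = ¥60,250
  Base: ¥129,000 − ¥60,250 = ¥68,750
  ¥68,750 × 10% = ¥6,875

Standard income tax:
  ¥23,000 × 10% = ¥2,300
  ¥73,500 × 18% = ¥13,230
  → ¥15,530
  Less childcare facility credit ¥3,000 → ¥12,530

¥6,875 ≤ ¥12,530, so no add-on is due.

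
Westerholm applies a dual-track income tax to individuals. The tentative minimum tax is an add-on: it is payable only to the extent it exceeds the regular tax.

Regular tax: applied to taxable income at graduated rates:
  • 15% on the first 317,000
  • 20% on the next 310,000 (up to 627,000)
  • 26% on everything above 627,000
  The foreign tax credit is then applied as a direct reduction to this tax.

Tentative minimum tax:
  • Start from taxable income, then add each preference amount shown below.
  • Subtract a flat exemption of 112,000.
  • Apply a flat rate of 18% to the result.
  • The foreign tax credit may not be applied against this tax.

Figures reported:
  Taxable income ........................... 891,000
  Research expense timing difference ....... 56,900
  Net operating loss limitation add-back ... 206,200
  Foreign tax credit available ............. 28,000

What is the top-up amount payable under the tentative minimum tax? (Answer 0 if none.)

Regular tax:
  317,000 × 15% = 47,550
  310,000 × 20% = 62,000
  264,000 × 26% = 68,640
  → 178,190
  Less foreign tax credit 28,000 → 150,190

Tentative minimum tax:
  Adjusted income: 891,000 + 56,900 + 206,200 = 1,154,100
  Less exemption 112,000 → base 1,042,100
  1,042,100 × 18% = 187,578

Excess of tentative minimum tax over regular tax: 187,578 − 150,190 = 37,388.

37,388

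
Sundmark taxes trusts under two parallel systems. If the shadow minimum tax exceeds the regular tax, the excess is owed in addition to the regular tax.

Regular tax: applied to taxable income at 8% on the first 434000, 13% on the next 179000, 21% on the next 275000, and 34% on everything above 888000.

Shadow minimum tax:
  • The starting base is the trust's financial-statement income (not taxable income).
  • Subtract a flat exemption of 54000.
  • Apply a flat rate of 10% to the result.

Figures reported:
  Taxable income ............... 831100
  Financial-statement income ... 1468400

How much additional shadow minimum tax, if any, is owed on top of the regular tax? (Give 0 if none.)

Shadow minimum tax:
  Base (financial-statement income): 1468400
  Less exemption 54000 → base 1414400
  1414400 × 10% = 141440

Regular tax:
  434000 × 8% = 34720
  179000 × 13% = 23270
  218100 × 21% = 45801
  → 103791

Excess of shadow minimum tax over regular tax: 141440 − 103791 = 37649.

37649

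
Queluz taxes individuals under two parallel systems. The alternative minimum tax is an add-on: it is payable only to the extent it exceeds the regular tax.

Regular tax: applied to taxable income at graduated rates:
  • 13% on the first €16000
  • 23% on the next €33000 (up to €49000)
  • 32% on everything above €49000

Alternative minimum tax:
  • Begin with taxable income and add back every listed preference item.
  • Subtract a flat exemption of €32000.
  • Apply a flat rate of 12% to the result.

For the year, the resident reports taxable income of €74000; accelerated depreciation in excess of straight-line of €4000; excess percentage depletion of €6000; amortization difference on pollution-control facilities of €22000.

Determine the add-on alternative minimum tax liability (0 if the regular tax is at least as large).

€0

Alternative minimum tax:
  Adjusted income: €74000 + €4000 + €6000 + €22000 = €106000
  Less exemption €32000 → base €74000
  €74000 × 12% = €8880

Regular tax:
  €16000 × 13% = €2080
  €33000 × 23% = €7590
  €25000 × 32% = €8000
  → €17670

€8880 ≤ €17670, so no add-on is due.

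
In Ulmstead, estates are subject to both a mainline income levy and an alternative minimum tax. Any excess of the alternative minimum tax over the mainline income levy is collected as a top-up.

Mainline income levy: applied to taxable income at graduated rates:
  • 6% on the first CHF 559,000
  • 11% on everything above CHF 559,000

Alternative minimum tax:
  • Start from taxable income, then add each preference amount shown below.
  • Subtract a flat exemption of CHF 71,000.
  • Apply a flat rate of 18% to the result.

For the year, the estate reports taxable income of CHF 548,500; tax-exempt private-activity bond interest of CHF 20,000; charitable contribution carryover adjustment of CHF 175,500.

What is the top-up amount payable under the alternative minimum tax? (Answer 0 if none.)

Mainline income levy:
  CHF 548,500 × 6% = CHF 32,910

Alternative minimum tax:
  Adjusted income: CHF 548,500 + CHF 20,000 + CHF 175,500 = CHF 744,000
  Less exemption CHF 71,000 → base CHF 673,000
  CHF 673,000 × 18% = CHF 121,140

Excess of alternative minimum tax over mainline income levy: CHF 121,140 − CHF 32,910 = CHF 88,230.

CHF 88,230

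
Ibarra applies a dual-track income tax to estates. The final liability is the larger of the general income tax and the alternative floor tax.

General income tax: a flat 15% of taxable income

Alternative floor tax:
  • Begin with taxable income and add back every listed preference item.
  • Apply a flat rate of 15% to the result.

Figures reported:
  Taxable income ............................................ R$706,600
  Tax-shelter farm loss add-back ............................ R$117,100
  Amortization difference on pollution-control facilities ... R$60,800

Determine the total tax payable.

Alternative floor tax:
  Adjusted income: R$706,600 + R$117,100 + R$60,800 = R$884,500
  R$884,500 × 15% = R$132,675

General income tax:
  R$706,600 × 15% = R$105,990

R$132,675 > R$105,990, so the alternative floor tax is the binding amount.

R$132,675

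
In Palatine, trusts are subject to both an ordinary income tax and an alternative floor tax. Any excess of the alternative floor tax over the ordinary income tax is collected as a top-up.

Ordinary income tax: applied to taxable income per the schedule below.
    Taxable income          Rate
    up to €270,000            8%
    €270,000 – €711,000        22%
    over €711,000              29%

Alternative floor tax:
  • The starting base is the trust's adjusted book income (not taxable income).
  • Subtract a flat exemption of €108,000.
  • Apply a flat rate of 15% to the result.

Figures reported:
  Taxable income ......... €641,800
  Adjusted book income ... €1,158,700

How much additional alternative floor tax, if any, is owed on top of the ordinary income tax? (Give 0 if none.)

€54,209

Ordinary income tax:
  €270,000 × 8% = €21,600
  €371,800 × 22% = €81,796
  → €103,396

Alternative floor tax:
  Base (adjusted book income): €1,158,700
  Less exemption €108,000 → base €1,050,700
  €1,050,700 × 15% = €157,605

Excess of alternative floor tax over ordinary income tax: €157,605 − €103,396 = €54,209.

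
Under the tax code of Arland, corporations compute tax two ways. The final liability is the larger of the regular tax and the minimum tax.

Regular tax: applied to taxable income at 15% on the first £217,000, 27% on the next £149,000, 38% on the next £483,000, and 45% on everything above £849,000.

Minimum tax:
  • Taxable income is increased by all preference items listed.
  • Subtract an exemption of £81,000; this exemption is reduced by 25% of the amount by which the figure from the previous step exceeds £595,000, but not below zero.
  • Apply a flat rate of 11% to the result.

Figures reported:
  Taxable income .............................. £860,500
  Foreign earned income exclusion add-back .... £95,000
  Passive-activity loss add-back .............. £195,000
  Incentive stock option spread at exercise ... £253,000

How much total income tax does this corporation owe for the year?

£261,495

Minimum tax:
  Adjusted income: £860,500 + £95,000 + £195,000 + £253,000 = £1,403,500
  Exemption: 25% × (£1,403,500 − £595,000) = £202,125 ≥ £81,000, so the exemption is fully phased out
  Base: £1,403,500 − £0 = £1,403,500
  £1,403,500 × 11% = £154,385

Regular tax:
  £217,000 × 15% = £32,550
  £149,000 × 27% = £40,230
  £483,000 × 38% = £183,540
  £11,500 × 45% = £5,175
  → £261,495

£261,495 > £154,385, so the regular tax governs.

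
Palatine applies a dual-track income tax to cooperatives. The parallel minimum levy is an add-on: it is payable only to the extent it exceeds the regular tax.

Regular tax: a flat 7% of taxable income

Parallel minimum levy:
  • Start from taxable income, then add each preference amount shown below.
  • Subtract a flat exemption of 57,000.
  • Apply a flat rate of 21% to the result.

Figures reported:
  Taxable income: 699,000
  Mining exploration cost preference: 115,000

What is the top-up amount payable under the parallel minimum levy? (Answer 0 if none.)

Parallel minimum levy:
  Adjusted income: 699,000 + 115,000 = 814,000
  Less exemption 57,000 → base 757,000
  757,000 × 21% = 158,970

Regular tax:
  699,000 × 7% = 48,930

Excess of parallel minimum levy over regular tax: 158,970 − 48,930 = 110,040.

110,040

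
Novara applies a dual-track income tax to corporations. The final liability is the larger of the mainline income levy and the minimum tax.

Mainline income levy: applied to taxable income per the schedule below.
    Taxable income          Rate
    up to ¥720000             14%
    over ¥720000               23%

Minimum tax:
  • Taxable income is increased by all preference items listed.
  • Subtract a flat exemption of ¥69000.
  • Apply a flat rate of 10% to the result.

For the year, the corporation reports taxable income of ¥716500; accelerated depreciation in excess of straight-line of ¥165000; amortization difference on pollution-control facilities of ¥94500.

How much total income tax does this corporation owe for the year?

¥100310

Mainline income levy:
  ¥716500 × 14% = ¥100310

Minimum tax:
  Adjusted income: ¥716500 + ¥165000 + ¥94500 = ¥976000
  Less exemption ¥69000 → base ¥907000
  ¥907000 × 10% = ¥90700

¥100310 > ¥90700, so the mainline income levy governs.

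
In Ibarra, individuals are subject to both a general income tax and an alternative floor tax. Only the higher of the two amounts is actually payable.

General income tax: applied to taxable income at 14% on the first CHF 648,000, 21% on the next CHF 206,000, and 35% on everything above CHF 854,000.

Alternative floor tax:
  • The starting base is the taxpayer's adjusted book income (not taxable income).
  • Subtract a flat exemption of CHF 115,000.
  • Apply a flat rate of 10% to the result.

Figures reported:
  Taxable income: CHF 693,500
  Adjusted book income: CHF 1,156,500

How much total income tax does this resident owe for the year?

General income tax:
  CHF 648,000 × 14% = CHF 90,720
  CHF 45,500 × 21% = CHF 9,555
  → CHF 100,275

Alternative floor tax:
  Base (adjusted book income): CHF 1,156,500
  Less exemption CHF 115,000 → base CHF 1,041,500
  CHF 1,041,500 × 10% = CHF 104,150

CHF 104,150 > CHF 100,275, so the alternative floor tax is the binding amount.

CHF 104,150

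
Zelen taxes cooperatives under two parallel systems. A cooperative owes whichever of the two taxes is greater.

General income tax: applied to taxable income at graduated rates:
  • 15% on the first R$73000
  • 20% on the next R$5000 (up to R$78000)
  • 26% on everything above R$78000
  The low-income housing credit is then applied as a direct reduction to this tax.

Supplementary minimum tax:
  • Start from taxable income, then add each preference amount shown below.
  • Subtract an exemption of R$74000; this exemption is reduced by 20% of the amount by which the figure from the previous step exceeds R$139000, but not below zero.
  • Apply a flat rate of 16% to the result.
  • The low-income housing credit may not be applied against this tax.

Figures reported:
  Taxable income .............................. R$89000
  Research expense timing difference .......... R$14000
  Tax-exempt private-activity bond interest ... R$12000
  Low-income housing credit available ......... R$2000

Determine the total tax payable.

R$12810

Supplementary minimum tax:
  Adjusted income: R$89000 + R$14000 + R$12000 = R$115000
  Exemption: R$115000 ≤ R$139000, so full R$74000 applies
  Base: R$115000 − R$74000 = R$41000
  R$41000 × 16% = R$6560

General income tax:
  R$73000 × 15% = R$10950
  R$5000 × 20% = R$1000
  R$11000 × 26% = R$2860
  → R$14810
  Less low-income housing credit R$2000 → R$12810

R$12810 > R$6560, so the general income tax governs.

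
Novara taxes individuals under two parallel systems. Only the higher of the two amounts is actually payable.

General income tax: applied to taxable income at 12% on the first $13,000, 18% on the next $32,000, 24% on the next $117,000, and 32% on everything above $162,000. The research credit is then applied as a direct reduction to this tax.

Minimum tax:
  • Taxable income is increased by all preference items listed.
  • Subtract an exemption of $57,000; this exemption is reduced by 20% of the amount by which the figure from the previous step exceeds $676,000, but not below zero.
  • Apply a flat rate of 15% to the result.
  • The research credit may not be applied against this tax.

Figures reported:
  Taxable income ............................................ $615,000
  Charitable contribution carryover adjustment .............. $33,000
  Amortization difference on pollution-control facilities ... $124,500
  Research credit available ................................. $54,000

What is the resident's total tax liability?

General income tax:
  $13,000 × 12% = $1,560
  $32,000 × 18% = $5,760
  $117,000 × 24% = $28,080
  $453,000 × 32% = $144,960
  → $180,360
  Less research credit $54,000 → $126,360

Minimum tax:
  Adjusted income: $615,000 + $33,000 + $124,500 = $772,500
  Exemption: $57,000 − 20% × ($772,500 − $676,000) = $57,000 − $19,300 = $37,700
  Base: $772,500 − $37,700 = $734,800
  $734,800 × 15% = $110,220

$126,360 > $110,220, so the general income tax governs.

$126,360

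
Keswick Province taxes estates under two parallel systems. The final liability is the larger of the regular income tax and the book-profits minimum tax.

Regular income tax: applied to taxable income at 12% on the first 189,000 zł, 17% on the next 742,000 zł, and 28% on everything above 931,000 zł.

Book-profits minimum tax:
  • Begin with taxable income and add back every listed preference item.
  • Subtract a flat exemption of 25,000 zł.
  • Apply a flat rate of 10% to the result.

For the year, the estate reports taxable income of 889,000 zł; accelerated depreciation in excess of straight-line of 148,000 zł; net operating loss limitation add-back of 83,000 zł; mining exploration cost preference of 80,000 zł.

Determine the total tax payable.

Regular income tax:
  189,000 zł × 12% = 22,680 zł
  700,000 zł × 17% = 119,000 zł
  → 141,680 zł

Book-profits minimum tax:
  Adjusted income: 889,000 zł + 148,000 zł + 83,000 zł + 80,000 zł = 1,200,000 zł
  Less exemption 25,000 zł → base 1,175,000 zł
  1,175,000 zł × 10% = 117,500 zł

141,680 zł > 117,500 zł, so the regular income tax governs.

141,680 zł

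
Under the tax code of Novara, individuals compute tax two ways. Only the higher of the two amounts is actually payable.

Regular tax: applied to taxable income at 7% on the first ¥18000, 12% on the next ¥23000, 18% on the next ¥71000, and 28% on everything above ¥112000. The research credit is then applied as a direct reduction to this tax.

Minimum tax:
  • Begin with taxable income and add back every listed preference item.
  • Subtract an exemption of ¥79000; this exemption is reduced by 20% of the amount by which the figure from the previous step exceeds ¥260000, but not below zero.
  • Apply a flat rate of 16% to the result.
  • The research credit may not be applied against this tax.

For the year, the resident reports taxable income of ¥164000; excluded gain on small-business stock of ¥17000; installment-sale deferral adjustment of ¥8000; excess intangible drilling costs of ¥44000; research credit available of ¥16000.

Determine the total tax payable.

¥24640

Minimum tax:
  Adjusted income: ¥164000 + ¥17000 + ¥8000 + ¥44000 = ¥233000
  Exemption: ¥233000 ≤ ¥260000, so full ¥79000 applies
  Base: ¥233000 − ¥79000 = ¥154000
  ¥154000 × 16% = ¥24640

Regular tax:
  ¥18000 × 7% = ¥1260
  ¥23000 × 12% = ¥2760
  ¥71000 × 18% = ¥12780
  ¥52000 × 28% = ¥14560
  → ¥31360
  Less research credit ¥16000 → ¥15360

¥24640 > ¥15360, so the minimum tax is the binding amount.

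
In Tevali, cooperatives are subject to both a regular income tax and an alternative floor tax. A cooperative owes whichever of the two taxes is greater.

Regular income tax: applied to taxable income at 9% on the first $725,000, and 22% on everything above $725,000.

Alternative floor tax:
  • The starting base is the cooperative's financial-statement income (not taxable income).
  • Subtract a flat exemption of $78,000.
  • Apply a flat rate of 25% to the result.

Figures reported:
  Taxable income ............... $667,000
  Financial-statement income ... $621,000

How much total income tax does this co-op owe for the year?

Alternative floor tax:
  Base (financial-statement income): $621,000
  Less exemption $78,000 → base $543,000
  $543,000 × 25% = $135,750

Regular income tax:
  $667,000 × 9% = $60,030

$135,750 > $60,030, so the alternative floor tax is the binding amount.

$135,750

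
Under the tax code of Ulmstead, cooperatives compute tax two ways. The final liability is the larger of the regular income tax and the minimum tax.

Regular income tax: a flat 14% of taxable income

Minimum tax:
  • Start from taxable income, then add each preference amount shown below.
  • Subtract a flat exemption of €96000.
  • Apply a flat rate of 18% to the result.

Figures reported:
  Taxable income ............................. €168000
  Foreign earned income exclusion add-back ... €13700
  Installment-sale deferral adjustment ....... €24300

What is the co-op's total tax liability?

€23520

Regular income tax:
  €168000 × 14% = €23520

Minimum tax:
  Adjusted income: €168000 + €13700 + €24300 = €206000
  Less exemption €96000 → base €110000
  €110000 × 18% = €19800

€23520 > €19800, so the regular income tax governs.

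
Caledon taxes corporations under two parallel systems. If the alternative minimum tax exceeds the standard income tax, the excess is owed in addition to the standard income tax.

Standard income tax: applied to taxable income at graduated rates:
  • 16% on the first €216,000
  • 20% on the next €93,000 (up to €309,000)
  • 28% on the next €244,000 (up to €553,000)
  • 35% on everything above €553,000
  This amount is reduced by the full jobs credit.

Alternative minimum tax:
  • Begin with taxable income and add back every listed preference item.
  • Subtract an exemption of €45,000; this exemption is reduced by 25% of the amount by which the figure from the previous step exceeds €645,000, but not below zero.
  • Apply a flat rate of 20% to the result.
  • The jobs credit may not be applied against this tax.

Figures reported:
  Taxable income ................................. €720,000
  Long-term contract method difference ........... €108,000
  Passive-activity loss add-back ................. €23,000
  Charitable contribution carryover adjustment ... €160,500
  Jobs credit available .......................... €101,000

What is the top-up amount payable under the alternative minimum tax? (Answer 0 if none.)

€123,370

Standard income tax:
  €216,000 × 16% = €34,560
  €93,000 × 20% = €18,600
  €244,000 × 28% = €68,320
  €167,000 × 35% = €58,450
  → €179,930
  Less jobs credit €101,000 → €78,930

Alternative minimum tax:
  Adjusted income: €720,000 + €108,000 + €23,000 + €160,500 = €1,011,500
  Exemption: 25% × (€1,011,500 − €645,000) = €91,625 ≥ €45,000, so the exemption is fully phased out
  Base: €1,011,500 − €0 = €1,011,500
  €1,011,500 × 20% = €202,300

Excess of alternative minimum tax over standard income tax: €202,300 − €78,930 = €123,370.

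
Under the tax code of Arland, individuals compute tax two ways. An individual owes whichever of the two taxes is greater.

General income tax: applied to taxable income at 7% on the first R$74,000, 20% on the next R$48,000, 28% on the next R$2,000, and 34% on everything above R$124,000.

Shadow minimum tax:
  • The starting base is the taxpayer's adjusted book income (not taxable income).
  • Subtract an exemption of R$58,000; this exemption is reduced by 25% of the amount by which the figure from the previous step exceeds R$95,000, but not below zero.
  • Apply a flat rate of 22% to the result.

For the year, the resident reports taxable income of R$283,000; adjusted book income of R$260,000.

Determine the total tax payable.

Shadow minimum tax:
  Base (adjusted book income): R$260,000
  Exemption: R$58,000 − 25% × (R$260,000 − R$95,000) = R$58,000 − R$41,250 = R$16,750
  Base: R$260,000 − R$16,750 = R$243,250
  R$243,250 × 22% = R$53,515

General income tax:
  R$74,000 × 7% = R$5,180
  R$48,000 × 20% = R$9,600
  R$2,000 × 28% = R$560
  R$159,000 × 34% = R$54,060
  → R$69,400

R$69,400 > R$53,515, so the general income tax governs.

R$69,400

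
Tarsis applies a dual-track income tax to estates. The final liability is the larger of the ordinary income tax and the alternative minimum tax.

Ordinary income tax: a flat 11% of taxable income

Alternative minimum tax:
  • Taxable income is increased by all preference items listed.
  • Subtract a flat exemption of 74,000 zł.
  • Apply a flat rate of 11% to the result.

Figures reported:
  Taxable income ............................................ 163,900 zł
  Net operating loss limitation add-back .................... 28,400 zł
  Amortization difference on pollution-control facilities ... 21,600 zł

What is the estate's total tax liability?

18,029 zł

Ordinary income tax:
  163,900 zł × 11% = 18,029 zł

Alternative minimum tax:
  Adjusted income: 163,900 zł + 28,400 zł + 21,600 zł = 213,900 zł
  Less exemption 74,000 zł → base 139,900 zł
  139,900 zł × 11% = 15,389 zł

18,029 zł > 15,389 zł, so the ordinary income tax governs.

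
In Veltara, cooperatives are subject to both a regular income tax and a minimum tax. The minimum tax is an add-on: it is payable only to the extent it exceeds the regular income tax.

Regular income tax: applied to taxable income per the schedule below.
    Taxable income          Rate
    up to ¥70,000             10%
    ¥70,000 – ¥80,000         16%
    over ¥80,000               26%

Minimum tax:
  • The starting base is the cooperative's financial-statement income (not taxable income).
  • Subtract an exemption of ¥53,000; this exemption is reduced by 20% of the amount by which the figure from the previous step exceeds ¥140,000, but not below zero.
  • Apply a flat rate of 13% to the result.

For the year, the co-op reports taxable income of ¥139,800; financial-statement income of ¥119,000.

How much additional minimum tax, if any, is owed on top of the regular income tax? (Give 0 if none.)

Regular income tax:
  ¥70,000 × 10% = ¥7,000
  ¥10,000 × 16% = ¥1,600
  ¥59,800 × 26% = ¥15,548
  → ¥24,148

Minimum tax:
  Base (financial-statement income): ¥119,000
  Exemption: ¥119,000 ≤ ¥140,000, so full ¥53,000 applies
  Base: ¥119,000 − ¥53,000 = ¥66,000
  ¥66,000 × 13% = ¥8,580

¥8,580 ≤ ¥24,148, so no add-on is due.

¥0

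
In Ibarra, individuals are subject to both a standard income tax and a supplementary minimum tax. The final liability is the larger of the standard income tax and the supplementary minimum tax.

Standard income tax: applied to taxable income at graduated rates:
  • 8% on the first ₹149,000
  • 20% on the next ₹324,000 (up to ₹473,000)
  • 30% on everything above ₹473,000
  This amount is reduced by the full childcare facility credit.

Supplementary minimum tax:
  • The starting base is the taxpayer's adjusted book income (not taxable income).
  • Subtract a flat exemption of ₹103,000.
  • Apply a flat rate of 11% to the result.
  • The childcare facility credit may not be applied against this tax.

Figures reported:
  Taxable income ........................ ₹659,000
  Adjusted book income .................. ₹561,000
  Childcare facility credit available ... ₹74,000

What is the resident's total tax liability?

Standard income tax:
  ₹149,000 × 8% = ₹11,920
  ₹324,000 × 20% = ₹64,800
  ₹186,000 × 30% = ₹55,800
  → ₹132,520
  Less childcare facility credit ₹74,000 → ₹58,520

Supplementary minimum tax:
  Base (adjusted book income): ₹561,000
  Less exemption ₹103,000 → base ₹458,000
  ₹458,000 × 11% = ₹50,380

₹58,520 > ₹50,380, so the standard income tax governs.

₹58,520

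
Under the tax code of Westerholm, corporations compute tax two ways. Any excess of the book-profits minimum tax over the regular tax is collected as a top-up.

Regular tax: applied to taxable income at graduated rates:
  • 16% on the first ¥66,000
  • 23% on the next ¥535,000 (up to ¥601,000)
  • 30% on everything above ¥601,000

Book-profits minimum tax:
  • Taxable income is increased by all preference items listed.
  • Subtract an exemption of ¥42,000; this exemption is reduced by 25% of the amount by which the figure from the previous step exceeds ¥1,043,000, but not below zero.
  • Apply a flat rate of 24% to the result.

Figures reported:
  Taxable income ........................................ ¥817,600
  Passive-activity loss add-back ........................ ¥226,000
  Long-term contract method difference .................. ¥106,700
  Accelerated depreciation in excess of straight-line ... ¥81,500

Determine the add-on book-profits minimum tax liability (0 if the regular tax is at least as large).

¥97,042

Book-profits minimum tax:
  Adjusted income: ¥817,600 + ¥226,000 + ¥106,700 + ¥81,500 = ¥1,231,800
  Exemption: 25% × (¥1,231,800 − ¥1,043,000) = ¥47,200 ≥ ¥42,000, so the exemption is fully phased out
  Base: ¥1,231,800 − ¥0 = ¥1,231,800
  ¥1,231,800 × 24% = ¥295,632

Regular tax:
  ¥66,000 × 16% = ¥10,560
  ¥535,000 × 23% = ¥123,050
  ¥216,600 × 30% = ¥64,980
  → ¥198,590

Excess of book-profits minimum tax over regular tax: ¥295,632 − ¥198,590 = ¥97,042.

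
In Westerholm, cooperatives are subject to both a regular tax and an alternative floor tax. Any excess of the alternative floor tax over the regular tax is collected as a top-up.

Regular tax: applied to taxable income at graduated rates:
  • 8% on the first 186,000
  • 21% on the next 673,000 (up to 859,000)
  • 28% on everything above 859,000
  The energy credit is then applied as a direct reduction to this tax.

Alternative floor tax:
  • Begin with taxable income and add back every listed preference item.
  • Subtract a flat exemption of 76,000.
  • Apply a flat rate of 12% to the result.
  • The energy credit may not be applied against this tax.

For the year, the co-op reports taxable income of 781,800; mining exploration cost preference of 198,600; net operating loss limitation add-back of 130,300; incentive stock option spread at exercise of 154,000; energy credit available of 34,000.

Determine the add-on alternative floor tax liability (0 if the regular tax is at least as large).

36,646

Alternative floor tax:
  Adjusted income: 781,800 + 198,600 + 130,300 + 154,000 = 1,264,700
  Less exemption 76,000 → base 1,188,700
  1,188,700 × 12% = 142,644

Regular tax:
  186,000 × 8% = 14,880
  595,800 × 21% = 125,118
  → 139,998
  Less energy credit 34,000 → 105,998

Excess of alternative floor tax over regular tax: 142,644 − 105,998 = 36,646.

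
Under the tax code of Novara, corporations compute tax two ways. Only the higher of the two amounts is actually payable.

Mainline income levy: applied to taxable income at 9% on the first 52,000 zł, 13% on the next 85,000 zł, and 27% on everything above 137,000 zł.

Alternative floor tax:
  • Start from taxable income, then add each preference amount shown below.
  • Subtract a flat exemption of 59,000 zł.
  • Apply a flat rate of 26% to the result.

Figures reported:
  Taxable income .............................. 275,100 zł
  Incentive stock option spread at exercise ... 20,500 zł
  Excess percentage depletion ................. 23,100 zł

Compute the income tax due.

Mainline income levy:
  52,000 zł × 9% = 4,680 zł
  85,000 zł × 13% = 11,050 zł
  138,100 zł × 27% = 37,287 zł
  → 53,017 zł

Alternative floor tax:
  Adjusted income: 275,100 zł + 20,500 zł + 23,100 zł = 318,700 zł
  Less exemption 59,000 zł → base 259,700 zł
  259,700 zł × 26% = 67,522 zł

67,522 zł > 53,017 zł, so the alternative floor tax is the binding amount.

67,522 zł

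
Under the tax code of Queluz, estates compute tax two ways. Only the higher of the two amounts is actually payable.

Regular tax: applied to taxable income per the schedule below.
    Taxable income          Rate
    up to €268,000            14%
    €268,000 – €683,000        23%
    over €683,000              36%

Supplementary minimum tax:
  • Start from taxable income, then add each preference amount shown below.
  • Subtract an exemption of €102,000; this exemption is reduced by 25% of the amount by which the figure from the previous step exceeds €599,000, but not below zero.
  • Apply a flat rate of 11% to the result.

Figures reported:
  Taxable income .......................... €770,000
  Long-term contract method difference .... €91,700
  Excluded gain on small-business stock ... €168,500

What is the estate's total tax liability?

Regular tax:
  €268,000 × 14% = €37,520
  €415,000 × 23% = €95,450
  €87,000 × 36% = €31,320
  → €164,290

Supplementary minimum tax:
  Adjusted income: €770,000 + €91,700 + €168,500 = €1,030,200
  Exemption: 25% × (€1,030,200 − €599,000) = €107,800 ≥ €102,000, so the exemption is fully phased out
  Base: €1,030,200 − €0 = €1,030,200
  €1,030,200 × 11% = €113,322

€164,290 > €113,322, so the regular tax governs.

€164,290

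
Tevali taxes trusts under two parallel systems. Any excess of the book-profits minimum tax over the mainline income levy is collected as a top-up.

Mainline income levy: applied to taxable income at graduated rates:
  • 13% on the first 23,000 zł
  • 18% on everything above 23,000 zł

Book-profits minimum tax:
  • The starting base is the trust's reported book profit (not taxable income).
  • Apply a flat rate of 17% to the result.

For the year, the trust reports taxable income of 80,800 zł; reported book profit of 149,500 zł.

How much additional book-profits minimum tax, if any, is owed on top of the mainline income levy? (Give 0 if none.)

Book-profits minimum tax:
  Base (reported book profit): 149,500 zł
  149,500 zł × 17% = 25,415 zł

Mainline income levy:
  23,000 zł × 13% = 2,990 zł
  57,800 zł × 18% = 10,404 zł
  → 13,394 zł

Excess of book-profits minimum tax over mainline income levy: 25,415 zł − 13,394 zł = 12,021 zł.

12,021 zł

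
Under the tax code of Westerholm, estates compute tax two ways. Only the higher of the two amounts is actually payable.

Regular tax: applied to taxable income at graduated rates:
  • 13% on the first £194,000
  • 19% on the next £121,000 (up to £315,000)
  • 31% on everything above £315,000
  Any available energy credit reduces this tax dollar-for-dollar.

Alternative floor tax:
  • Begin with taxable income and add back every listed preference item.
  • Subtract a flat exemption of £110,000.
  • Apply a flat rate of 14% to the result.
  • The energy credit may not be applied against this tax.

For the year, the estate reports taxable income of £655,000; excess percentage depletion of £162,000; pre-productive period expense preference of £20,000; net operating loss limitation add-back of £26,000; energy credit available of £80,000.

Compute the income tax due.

Alternative floor tax:
  Adjusted income: £655,000 + £162,000 + £20,000 + £26,000 = £863,000
  Less exemption £110,000 → base £753,000
  £753,000 × 14% = £105,420

Regular tax:
  £194,000 × 13% = £25,220
  £121,000 × 19% = £22,990
  £340,000 × 31% = £105,400
  → £153,610
  Less energy credit £80,000 → £73,610

£105,420 > £73,610, so the alternative floor tax is the binding amount.

£105,420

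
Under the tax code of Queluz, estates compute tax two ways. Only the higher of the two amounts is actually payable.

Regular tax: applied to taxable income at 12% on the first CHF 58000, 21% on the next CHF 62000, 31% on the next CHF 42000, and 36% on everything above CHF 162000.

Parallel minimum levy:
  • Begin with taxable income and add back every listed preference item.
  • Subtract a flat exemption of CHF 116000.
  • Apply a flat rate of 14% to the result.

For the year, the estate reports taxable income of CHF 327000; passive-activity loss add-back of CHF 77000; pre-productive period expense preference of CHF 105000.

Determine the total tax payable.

Parallel minimum levy:
  Adjusted income: CHF 327000 + CHF 77000 + CHF 105000 = CHF 509000
  Less exemption CHF 116000 → base CHF 393000
  CHF 393000 × 14% = CHF 55020

Regular tax:
  CHF 58000 × 12% = CHF 6960
  CHF 62000 × 21% = CHF 13020
  CHF 42000 × 31% = CHF 13020
  CHF 165000 × 36% = CHF 59400
  → CHF 92400

CHF 92400 > CHF 55020, so the regular tax governs.

CHF 92400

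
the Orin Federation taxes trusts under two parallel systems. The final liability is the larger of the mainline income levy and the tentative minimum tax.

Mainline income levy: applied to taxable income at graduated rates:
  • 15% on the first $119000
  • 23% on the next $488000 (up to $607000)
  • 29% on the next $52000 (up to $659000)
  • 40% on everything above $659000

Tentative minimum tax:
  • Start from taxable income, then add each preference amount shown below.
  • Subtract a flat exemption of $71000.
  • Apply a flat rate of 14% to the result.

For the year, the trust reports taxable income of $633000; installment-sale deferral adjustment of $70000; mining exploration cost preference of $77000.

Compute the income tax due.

$137630

Tentative minimum tax:
  Adjusted income: $633000 + $70000 + $77000 = $780000
  Less exemption $71000 → base $709000
  $709000 × 14% = $99260

Mainline income levy:
  $119000 × 15% = $17850
  $488000 × 23% = $112240
  $26000 × 29% = $7540
  → $137630

$137630 > $99260, so the mainline income levy governs.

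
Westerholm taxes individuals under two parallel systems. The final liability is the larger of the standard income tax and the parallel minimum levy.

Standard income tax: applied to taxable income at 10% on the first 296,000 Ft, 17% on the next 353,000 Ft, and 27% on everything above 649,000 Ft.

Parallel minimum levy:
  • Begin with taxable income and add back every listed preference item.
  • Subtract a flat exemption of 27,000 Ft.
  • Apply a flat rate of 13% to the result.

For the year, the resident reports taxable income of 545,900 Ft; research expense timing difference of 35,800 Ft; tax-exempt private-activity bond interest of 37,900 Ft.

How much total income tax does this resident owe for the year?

77,038 Ft

Parallel minimum levy:
  Adjusted income: 545,900 Ft + 35,800 Ft + 37,900 Ft = 619,600 Ft
  Less exemption 27,000 Ft → base 592,600 Ft
  592,600 Ft × 13% = 77,038 Ft

Standard income tax:
  296,000 Ft × 10% = 29,600 Ft
  249,900 Ft × 17% = 42,483 Ft
  → 72,083 Ft

77,038 Ft > 72,083 Ft, so the parallel minimum levy is the binding amount.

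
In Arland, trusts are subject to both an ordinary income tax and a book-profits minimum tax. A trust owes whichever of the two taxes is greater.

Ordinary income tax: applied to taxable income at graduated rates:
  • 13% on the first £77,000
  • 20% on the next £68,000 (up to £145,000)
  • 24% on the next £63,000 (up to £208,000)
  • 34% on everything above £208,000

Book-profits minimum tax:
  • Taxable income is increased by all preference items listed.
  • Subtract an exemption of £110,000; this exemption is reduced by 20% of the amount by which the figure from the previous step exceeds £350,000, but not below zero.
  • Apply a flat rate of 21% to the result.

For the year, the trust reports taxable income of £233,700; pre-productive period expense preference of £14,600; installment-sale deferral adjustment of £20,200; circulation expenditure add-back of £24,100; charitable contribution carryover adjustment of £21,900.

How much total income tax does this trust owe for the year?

Ordinary income tax:
  £77,000 × 13% = £10,010
  £68,000 × 20% = £13,600
  £63,000 × 24% = £15,120
  £25,700 × 34% = £8,738
  → £47,468

Book-profits minimum tax:
  Adjusted income: £233,700 + £14,600 + £20,200 + £24,100 + £21,900 = £314,500
  Exemption: £314,500 ≤ £350,000, so full £110,000 applies
  Base: £314,500 − £110,000 = £204,500
  £204,500 × 21% = £42,945

£47,468 > £42,945, so the ordinary income tax governs.

£47,468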